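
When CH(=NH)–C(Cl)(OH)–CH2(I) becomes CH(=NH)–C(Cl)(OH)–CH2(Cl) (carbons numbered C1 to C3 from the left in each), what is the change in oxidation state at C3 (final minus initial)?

Before: C3 has 1 bond to C, 2 bonds to H, 1 bond to I → oxidation state -1.
After: C3 has 1 bond to C, 2 bonds to H, 1 bond to Cl → oxidation state -1.
Δ = -1 − (-1) = 0, so no net redox change at C3.

0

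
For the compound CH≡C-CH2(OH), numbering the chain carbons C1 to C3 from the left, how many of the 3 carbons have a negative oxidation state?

Assign +1 per bond to O/N/halogen, −1 per bond to H or an electropositive element, and 0 per bond to carbon. Tallying each carbon:
C1: 3C, 1H → 0 − 1 = -1
C2: 4C → 0 = 0
C3: 1C, 2H, 1O → 0 − 2 + 1 = -1
2 carbons (C1, C3) meet the condition.

2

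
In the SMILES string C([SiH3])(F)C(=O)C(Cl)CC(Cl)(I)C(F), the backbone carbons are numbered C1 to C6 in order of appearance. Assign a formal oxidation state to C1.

C1 has one bond to C (0), one bond to H (-1), one bond to Si (-1), one bond to F (+1).
Oxidation state = 0 − 1 − 1 + 1 = -1.

-1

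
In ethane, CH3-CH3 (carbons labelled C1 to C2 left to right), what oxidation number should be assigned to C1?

C1 has one bond to H (-1), one bond to H (-1), one bond to H (-1), one bond to C (0).
Oxidation state = -1 − 1 − 1 + 0 = -3.

-3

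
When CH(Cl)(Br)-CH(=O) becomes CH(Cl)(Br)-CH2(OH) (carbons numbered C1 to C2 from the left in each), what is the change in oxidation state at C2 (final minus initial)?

-2

Before: C2 has 1 bond to C, 1 bond to H, 2 bonds to O → oxidation state +1.
After: C2 has 1 bond to C, 2 bonds to H, 1 bond to O → oxidation state -1.
Δ = -1 − (+1) = -2, so this is a reduction at C2.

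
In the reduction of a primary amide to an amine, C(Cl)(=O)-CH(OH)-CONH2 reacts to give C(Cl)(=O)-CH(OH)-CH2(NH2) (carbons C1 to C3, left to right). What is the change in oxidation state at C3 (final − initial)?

-4

Before: C3 has 1 bond to C, 2 bonds to O, 1 bond to N → oxidation state +3.
After: C3 has 1 bond to C, 2 bonds to H, 1 bond to N → oxidation state -1.
Δ = -1 − (+3) = -4, so this is a reduction at C3.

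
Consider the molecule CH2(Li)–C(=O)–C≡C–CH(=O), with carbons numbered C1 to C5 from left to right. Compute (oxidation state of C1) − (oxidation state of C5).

-4

C1: 1C, 2H, 1Li → 0 − 2 − 1 = -3
C5: 1C, 1H, 2O → 0 − 1 + 2 = +1
Difference: -3 − (+1) = -4.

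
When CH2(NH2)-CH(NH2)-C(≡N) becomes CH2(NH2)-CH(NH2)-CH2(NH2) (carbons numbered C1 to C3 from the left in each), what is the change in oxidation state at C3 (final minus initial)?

-4

Before: C3 has 1 bond to C, 3 bonds to N → oxidation state +3.
After: C3 has 1 bond to C, 2 bonds to H, 1 bond to N → oxidation state -1.
Δ = -1 − (+3) = -4, so this is a reduction at C3.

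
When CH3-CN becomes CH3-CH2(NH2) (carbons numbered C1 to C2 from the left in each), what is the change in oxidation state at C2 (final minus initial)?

Before: C2 has 1 bond to C, 3 bonds to N → oxidation state +3.
After: C2 has 1 bond to C, 2 bonds to H, 1 bond to N → oxidation state -1.
Δ = -1 − (+3) = -4, so this is a reduction at C2.

-4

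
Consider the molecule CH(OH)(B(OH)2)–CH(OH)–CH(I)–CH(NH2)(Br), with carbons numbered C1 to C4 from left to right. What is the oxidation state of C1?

-1

C1 has one bond to C (0), one bond to H (-1), one bond to O (+1), one bond to B (-1).
Oxidation state = 0 − 1 + 1 − 1 = -1.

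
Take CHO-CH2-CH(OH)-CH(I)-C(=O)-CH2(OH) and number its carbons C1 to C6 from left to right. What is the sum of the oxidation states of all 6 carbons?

Assign +1 per bond to O/N/halogen, −1 per bond to H or an electropositive element, and 0 per bond to carbon. Tallying each carbon:
C1: 1C, 1H, 2O → 0 − 1 + 2 = +1
C2: 2C, 2H → 0 − 2 = -2
C3: 2C, 1H, 1O → 0 − 1 + 1 = 0
C4: 2C, 1H, 1I → 0 − 1 + 1 = 0
C5: 2C, 2O → 0 + 2 = +2
C6: 1C, 2H, 1O → 0 − 2 + 1 = -1
Sum = +1 − 2 + 0 + 0 + 2 − 1 = 0.

0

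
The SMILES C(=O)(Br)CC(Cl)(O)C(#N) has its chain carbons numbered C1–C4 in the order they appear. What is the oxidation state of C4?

Bonds to more-electronegative neighbours contribute +1 each, bonds to H or metals contribute −1 each, and C–C bonds contribute 0.
C4 has one bond to C (0), a triple bond to N (3×+1 = +3).
Oxidation state = 0 + 3 = +3.

+3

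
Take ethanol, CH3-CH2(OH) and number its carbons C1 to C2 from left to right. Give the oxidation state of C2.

Bonds to more-electronegative neighbours contribute +1 each, bonds to H or metals contribute −1 each, and C–C bonds contribute 0.
C2 has one bond to H (-1), one bond to H (-1), one bond to O (+1), one bond to C (0).
Oxidation state = -1 − 1 + 1 + 0 = -1.

-1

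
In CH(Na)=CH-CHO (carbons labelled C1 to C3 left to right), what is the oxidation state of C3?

+1

C3 has one bond to C (0), a double bond to O (2×+1 = +2), one bond to H (-1).
Oxidation state = 0 + 2 − 1 = +1.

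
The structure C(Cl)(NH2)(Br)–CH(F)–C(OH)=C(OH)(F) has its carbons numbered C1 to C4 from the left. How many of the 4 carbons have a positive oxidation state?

Bonds to more-electronegative neighbours contribute +1 each, bonds to H or metals contribute −1 each, and C–C bonds contribute 0. Tallying each carbon:
C1: 1C, 1N, 1Cl, 1Br → 0 + 1 + 1 + 1 = +3
C2: 2C, 1H, 1F → 0 − 1 + 1 = 0
C3: 3C, 1O → 0 + 1 = +1
C4: 2C, 1O, 1F → 0 + 1 + 1 = +2
3 carbons (C1, C3, C4) meet the condition.

3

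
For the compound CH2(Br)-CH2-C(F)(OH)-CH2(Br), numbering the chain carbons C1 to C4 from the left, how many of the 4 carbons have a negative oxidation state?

3

Assign +1 per bond to O/N/halogen, −1 per bond to H or an electropositive element, and 0 per bond to carbon. Tallying each carbon:
C1: 1C, 2H, 1Br → 0 − 2 + 1 = -1
C2: 2C, 2H → 0 − 2 = -2
C3: 2C, 1O, 1F → 0 + 1 + 1 = +2
C4: 1C, 2H, 1Br → 0 − 2 + 1 = -1
3 carbons (C1, C2, C4) meet the condition.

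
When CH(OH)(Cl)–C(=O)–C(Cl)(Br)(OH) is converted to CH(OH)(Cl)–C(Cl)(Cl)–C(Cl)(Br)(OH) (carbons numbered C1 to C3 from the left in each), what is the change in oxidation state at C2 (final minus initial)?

Before: C2 has 2 bonds to C, 2 bonds to O → oxidation state +2.
After: C2 has 2 bonds to C, 2 bonds to Cl → oxidation state +2.
Δ = +2 − (+2) = 0, so no net redox change at C2.

0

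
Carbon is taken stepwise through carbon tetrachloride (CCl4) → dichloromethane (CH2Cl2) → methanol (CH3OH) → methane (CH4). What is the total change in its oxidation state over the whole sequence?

Carbon oxidation states along the series — carbon tetrachloride: +4, dichloromethane: 0, methanol: -2, methane: -4.
Net change = -4 − (+4) = -8.

-8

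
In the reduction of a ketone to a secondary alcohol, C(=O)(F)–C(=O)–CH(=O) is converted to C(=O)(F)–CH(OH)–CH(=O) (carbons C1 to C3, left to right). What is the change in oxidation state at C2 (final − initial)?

Before: C2 has 2 bonds to C, 2 bonds to O → oxidation state +2.
After: C2 has 2 bonds to C, 1 bond to H, 1 bond to O → oxidation state 0.
Δ = 0 − (+2) = -2, so this is a reduction at C2.

-2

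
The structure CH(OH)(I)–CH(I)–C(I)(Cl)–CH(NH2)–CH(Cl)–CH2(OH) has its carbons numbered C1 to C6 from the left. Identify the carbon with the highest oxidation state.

C3

Tallying each carbon's bonds:
C1: 1C, 1H, 1O, 1I → 0 − 1 + 1 + 1 = +1
C2: 2C, 1H, 1I → 0 − 1 + 1 = 0
C3: 2C, 1Cl, 1I → 0 + 1 + 1 = +2
C4: 2C, 1H, 1N → 0 − 1 + 1 = 0
C5: 2C, 1H, 1Cl → 0 − 1 + 1 = 0
C6: 1C, 2H, 1O → 0 − 2 + 1 = -1
The most oxidised carbon is C3 at +2.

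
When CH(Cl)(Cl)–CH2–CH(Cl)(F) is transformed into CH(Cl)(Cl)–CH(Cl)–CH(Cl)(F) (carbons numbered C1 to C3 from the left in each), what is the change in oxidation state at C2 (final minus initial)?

+2

Before: C2 has 2 bonds to C, 2 bonds to H → oxidation state -2.
After: C2 has 2 bonds to C, 1 bond to H, 1 bond to Cl → oxidation state 0.
Δ = 0 − (-2) = +2, so this is an oxidation at C2.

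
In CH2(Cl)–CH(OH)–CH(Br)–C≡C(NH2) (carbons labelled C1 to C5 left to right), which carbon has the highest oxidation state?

C5

Count +1 for every bond to an atom more electronegative than carbon and −1 for every bond to one less electronegative; C–C bonds are 0. Tallying each carbon:
C1: 1C, 2H, 1Cl → 0 − 2 + 1 = -1
C2: 2C, 1H, 1O → 0 − 1 + 1 = 0
C3: 2C, 1H, 1Br → 0 − 1 + 1 = 0
C4: 4C → 0 = 0
C5: 3C, 1N → 0 + 1 = +1
The most oxidised carbon is C5 at +1.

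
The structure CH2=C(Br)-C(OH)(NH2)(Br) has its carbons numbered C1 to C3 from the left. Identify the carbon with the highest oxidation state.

C3

Count +1 for every bond to an atom more electronegative than carbon and −1 for every bond to one less electronegative; C–C bonds are 0. Tallying each carbon:
C1: 2C, 2H → 0 − 2 = -2
C2: 3C, 1Br → 0 + 1 = +1
C3: 1C, 1O, 1N, 1Br → 0 + 1 + 1 + 1 = +3
The most oxidised carbon is C3 at +3.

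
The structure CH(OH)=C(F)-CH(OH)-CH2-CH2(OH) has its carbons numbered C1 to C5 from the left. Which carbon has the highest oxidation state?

C2

Tallying each carbon's bonds:
C1: 2C, 1H, 1O → 0 − 1 + 1 = 0
C2: 3C, 1F → 0 + 1 = +1
C3: 2C, 1H, 1O → 0 − 1 + 1 = 0
C4: 2C, 2H → 0 − 2 = -2
C5: 1C, 2H, 1O → 0 − 2 + 1 = -1
The most oxidised carbon is C2 at +1.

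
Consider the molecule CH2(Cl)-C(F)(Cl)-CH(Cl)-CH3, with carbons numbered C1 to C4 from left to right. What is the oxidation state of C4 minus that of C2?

-5

C4: 1C, 3H → 0 − 3 = -3
C2: 2C, 1F, 1Cl → 0 + 1 + 1 = +2
Difference: -3 − (+2) = -5.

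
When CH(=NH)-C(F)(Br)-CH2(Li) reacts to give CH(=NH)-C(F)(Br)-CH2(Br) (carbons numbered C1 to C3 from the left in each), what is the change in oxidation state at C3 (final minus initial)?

Before: C3 has 1 bond to C, 2 bonds to H, 1 bond to Li → oxidation state -3.
After: C3 has 1 bond to C, 2 bonds to H, 1 bond to Br → oxidation state -1.
Δ = -1 − (-3) = +2, so this is an oxidation at C3.

+2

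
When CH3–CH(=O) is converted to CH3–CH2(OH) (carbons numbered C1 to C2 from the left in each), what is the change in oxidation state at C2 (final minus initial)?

-2

Before: C2 has 1 bond to C, 1 bond to H, 2 bonds to O → oxidation state +1.
After: C2 has 1 bond to C, 2 bonds to H, 1 bond to O → oxidation state -1.
Δ = -1 − (+1) = -2, so this is a reduction at C2.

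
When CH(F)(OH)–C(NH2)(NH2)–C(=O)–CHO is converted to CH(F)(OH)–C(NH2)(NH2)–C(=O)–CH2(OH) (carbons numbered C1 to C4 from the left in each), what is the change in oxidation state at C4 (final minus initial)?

-2

Before: C4 has 1 bond to C, 1 bond to H, 2 bonds to O → oxidation state +1.
After: C4 has 1 bond to C, 2 bonds to H, 1 bond to O → oxidation state -1.
Δ = -1 − (+1) = -2, so this is a reduction at C4.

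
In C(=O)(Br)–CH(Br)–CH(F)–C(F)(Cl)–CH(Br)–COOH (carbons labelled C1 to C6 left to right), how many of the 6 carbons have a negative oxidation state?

0

Count +1 for every bond to an atom more electronegative than carbon and −1 for every bond to one less electronegative; C–C bonds are 0. Tallying each carbon:
C1: 1C, 2O, 1Br → 0 + 2 + 1 = +3
C2: 2C, 1H, 1Br → 0 − 1 + 1 = 0
C3: 2C, 1H, 1F → 0 − 1 + 1 = 0
C4: 2C, 1F, 1Cl → 0 + 1 + 1 = +2
C5: 2C, 1H, 1Br → 0 − 1 + 1 = 0
C6: 1C, 3O → 0 + 3 = +3
0 carbons meet the condition.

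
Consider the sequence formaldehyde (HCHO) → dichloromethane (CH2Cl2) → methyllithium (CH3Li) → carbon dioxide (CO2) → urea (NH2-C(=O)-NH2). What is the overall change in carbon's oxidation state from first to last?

Carbon oxidation states along the series — formaldehyde: 0, dichloromethane: 0, methyllithium: -4, carbon dioxide: +4, urea: +4.
Net change = +4 − (0) = +4.

+4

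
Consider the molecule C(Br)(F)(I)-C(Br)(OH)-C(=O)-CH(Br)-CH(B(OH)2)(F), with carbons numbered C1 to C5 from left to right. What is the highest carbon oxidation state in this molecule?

Count +1 for every bond to an atom more electronegative than carbon and −1 for every bond to one less electronegative; C–C bonds are 0. Tallying each carbon:
C1: 1C, 1F, 1Br, 1I → 0 + 1 + 1 + 1 = +3
C2: 2C, 1O, 1Br → 0 + 1 + 1 = +2
C3: 2C, 2O → 0 + 2 = +2
C4: 2C, 1H, 1Br → 0 − 1 + 1 = 0
C5: 1C, 1H, 1F, 1B → 0 − 1 + 1 − 1 = -1
The highest value is +3.

+3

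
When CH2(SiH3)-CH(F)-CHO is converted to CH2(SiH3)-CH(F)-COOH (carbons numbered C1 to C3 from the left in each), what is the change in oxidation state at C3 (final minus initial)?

+2

Before: C3 has 1 bond to C, 1 bond to H, 2 bonds to O → oxidation state +1.
After: C3 has 1 bond to C, 3 bonds to O → oxidation state +3.
Δ = +3 − (+1) = +2, so this is an oxidation at C3.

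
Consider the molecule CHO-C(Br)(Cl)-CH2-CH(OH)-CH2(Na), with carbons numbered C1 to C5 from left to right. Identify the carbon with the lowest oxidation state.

C5

Count +1 for every bond to an atom more electronegative than carbon and −1 for every bond to one less electronegative; C–C bonds are 0. Tallying each carbon:
C1: 1C, 1H, 2O → 0 − 1 + 2 = +1
C2: 2C, 1Cl, 1Br → 0 + 1 + 1 = +2
C3: 2C, 2H → 0 − 2 = -2
C4: 2C, 1H, 1O → 0 − 1 + 1 = 0
C5: 1C, 2H, 1Na → 0 − 2 − 1 = -3
The most reduced carbon is C5 at -3.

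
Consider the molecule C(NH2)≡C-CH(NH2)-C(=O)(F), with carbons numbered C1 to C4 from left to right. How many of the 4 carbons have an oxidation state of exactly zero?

2

Tallying each carbon's bonds:
C1: 3C, 1N → 0 + 1 = +1
C2: 4C → 0 = 0
C3: 2C, 1H, 1N → 0 − 1 + 1 = 0
C4: 1C, 2O, 1F → 0 + 2 + 1 = +3
2 carbons (C2, C3) meet the condition.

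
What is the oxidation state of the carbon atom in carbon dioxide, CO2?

+4

The carbon has a double bond to O (2×+1 = +2), a double bond to O (2×+1 = +2).
Oxidation state = +2 + 2 = +4.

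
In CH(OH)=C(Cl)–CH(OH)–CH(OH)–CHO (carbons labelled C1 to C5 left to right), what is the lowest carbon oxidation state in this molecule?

0

Tallying each carbon's bonds:
C1: 2C, 1H, 1O → 0 − 1 + 1 = 0
C2: 3C, 1Cl → 0 + 1 = +1
C3: 2C, 1H, 1O → 0 − 1 + 1 = 0
C4: 2C, 1H, 1O → 0 − 1 + 1 = 0
C5: 1C, 1H, 2O → 0 − 1 + 2 = +1
The lowest value is 0.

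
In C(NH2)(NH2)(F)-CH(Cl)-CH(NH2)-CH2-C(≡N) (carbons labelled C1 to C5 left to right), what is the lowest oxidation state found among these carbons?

Count +1 for every bond to an atom more electronegative than carbon and −1 for every bond to one less electronegative; C–C bonds are 0. Tallying each carbon:
C1: 1C, 2N, 1F → 0 + 2 + 1 = +3
C2: 2C, 1H, 1Cl → 0 − 1 + 1 = 0
C3: 2C, 1H, 1N → 0 − 1 + 1 = 0
C4: 2C, 2H → 0 − 2 = -2
C5: 1C, 3N → 0 + 3 = +3
The lowest value is -2.

-2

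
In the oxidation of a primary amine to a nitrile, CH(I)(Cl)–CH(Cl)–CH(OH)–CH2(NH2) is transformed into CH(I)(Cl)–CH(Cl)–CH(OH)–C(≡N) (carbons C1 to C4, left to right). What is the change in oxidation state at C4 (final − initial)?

+4

Before: C4 has 1 bond to C, 2 bonds to H, 1 bond to N → oxidation state -1.
After: C4 has 1 bond to C, 3 bonds to N → oxidation state +3.
Δ = +3 − (-1) = +4, so this is an oxidation at C4.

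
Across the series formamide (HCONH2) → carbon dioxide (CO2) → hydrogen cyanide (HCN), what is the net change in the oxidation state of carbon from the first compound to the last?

Carbon oxidation states along the series — formamide: +2, carbon dioxide: +4, hydrogen cyanide: +2.
Net change = +2 − (+2) = 0.

0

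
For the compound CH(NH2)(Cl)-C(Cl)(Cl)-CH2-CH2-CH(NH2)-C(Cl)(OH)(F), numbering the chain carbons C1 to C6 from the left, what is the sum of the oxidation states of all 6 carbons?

+2

Tallying each carbon's bonds:
C1: 1C, 1H, 1N, 1Cl → 0 − 1 + 1 + 1 = +1
C2: 2C, 2Cl → 0 + 2 = +2
C3: 2C, 2H → 0 − 2 = -2
C4: 2C, 2H → 0 − 2 = -2
C5: 2C, 1H, 1N → 0 − 1 + 1 = 0
C6: 1C, 1O, 1F, 1Cl → 0 + 1 + 1 + 1 = +3
Sum = +1 + 2 − 2 − 2 + 0 + 3 = +2.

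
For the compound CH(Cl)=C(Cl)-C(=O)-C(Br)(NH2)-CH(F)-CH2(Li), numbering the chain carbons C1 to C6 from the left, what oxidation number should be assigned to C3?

Bonds to more-electronegative neighbours contribute +1 each, bonds to H or metals contribute −1 each, and C–C bonds contribute 0.
C3 has one bond to C (0), one bond to C (0), a double bond to O (2×+1 = +2).
Oxidation state = 0 + 0 + 2 = +2.

+2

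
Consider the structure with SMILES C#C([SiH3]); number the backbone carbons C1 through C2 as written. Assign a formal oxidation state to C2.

-1

C2 has a triple bond to C (3×0 = 0), one bond to Si (-1).
Oxidation state = 0 − 1 = -1.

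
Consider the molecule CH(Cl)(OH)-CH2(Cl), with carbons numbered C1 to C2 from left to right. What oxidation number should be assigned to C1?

+1

C1 has one bond to C (0), one bond to H (-1), one bond to Cl (+1), one bond to O (+1).
Oxidation state = 0 − 1 + 1 + 1 = +1.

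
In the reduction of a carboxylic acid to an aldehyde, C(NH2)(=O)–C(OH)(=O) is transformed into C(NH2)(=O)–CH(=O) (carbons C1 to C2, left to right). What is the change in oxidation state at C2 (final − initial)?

Before: C2 has 1 bond to C, 3 bonds to O → oxidation state +3.
After: C2 has 1 bond to C, 1 bond to H, 2 bonds to O → oxidation state +1.
Δ = +1 − (+3) = -2, so this is a reduction at C2.

-2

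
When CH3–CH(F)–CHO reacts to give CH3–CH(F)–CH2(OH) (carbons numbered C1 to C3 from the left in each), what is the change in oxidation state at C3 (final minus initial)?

Before: C3 has 1 bond to C, 1 bond to H, 2 bonds to O → oxidation state +1.
After: C3 has 1 bond to C, 2 bonds to H, 1 bond to O → oxidation state -1.
Δ = -1 − (+1) = -2, so this is a reduction at C3.

-2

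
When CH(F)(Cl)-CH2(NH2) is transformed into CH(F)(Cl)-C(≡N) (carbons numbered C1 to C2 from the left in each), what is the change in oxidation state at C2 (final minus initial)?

Before: C2 has 1 bond to C, 2 bonds to H, 1 bond to N → oxidation state -1.
After: C2 has 1 bond to C, 3 bonds to N → oxidation state +3.
Δ = +3 − (-1) = +4, so this is an oxidation at C2.

+4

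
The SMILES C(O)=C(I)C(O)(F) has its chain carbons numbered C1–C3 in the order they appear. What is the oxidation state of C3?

+1

C3 has one bond to C (0), one bond to O (+1), one bond to F (+1), one bond to H (-1).
Oxidation state = 0 + 1 + 1 − 1 = +1.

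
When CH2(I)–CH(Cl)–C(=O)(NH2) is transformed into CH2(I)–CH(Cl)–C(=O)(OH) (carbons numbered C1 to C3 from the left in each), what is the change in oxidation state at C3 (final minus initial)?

Before: C3 has 1 bond to C, 2 bonds to O, 1 bond to N → oxidation state +3.
After: C3 has 1 bond to C, 3 bonds to O → oxidation state +3.
Δ = +3 − (+3) = 0, so no net redox change at C3.

0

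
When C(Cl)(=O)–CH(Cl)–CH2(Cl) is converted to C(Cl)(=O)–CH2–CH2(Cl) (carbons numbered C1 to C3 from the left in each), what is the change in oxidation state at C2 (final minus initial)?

-2

Before: C2 has 2 bonds to C, 1 bond to H, 1 bond to Cl → oxidation state 0.
After: C2 has 2 bonds to C, 2 bonds to H → oxidation state -2.
Δ = -2 − (0) = -2, so this is a reduction at C2.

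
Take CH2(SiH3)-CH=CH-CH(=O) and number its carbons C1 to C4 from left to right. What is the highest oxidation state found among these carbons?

+1

Count +1 for every bond to an atom more electronegative than carbon and −1 for every bond to one less electronegative; C–C bonds are 0. Tallying each carbon:
C1: 1C, 2H, 1Si → 0 − 2 − 1 = -3
C2: 3C, 1H → 0 − 1 = -1
C3: 3C, 1H → 0 − 1 = -1
C4: 1C, 1H, 2O → 0 − 1 + 2 = +1
The highest value is +1.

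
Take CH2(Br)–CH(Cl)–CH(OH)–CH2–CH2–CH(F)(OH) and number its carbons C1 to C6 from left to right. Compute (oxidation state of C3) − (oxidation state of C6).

C3: 2C, 1H, 1O → 0 − 1 + 1 = 0
C6: 1C, 1H, 1O, 1F → 0 − 1 + 1 + 1 = +1
Difference: 0 − (+1) = -1.

-1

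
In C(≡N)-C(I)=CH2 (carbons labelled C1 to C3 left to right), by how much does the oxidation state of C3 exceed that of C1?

-5

C3: 2C, 2H → 0 − 2 = -2
C1: 1C, 3N → 0 + 3 = +3
Difference: -2 − (+3) = -5.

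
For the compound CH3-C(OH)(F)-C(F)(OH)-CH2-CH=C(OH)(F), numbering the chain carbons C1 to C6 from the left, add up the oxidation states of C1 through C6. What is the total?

0

Each bond to a more electronegative atom (O, N, halogen) counts +1, each bond to a less electronegative atom (H, metal, B, Si) counts −1, and each C–C bond counts 0. Tallying each carbon:
C1: 1C, 3H → 0 − 3 = -3
C2: 2C, 1O, 1F → 0 + 1 + 1 = +2
C3: 2C, 1O, 1F → 0 + 1 + 1 = +2
C4: 2C, 2H → 0 − 2 = -2
C5: 3C, 1H → 0 − 1 = -1
C6: 2C, 1O, 1F → 0 + 1 + 1 = +2
Sum = -3 + 2 + 2 − 2 − 1 + 2 = 0.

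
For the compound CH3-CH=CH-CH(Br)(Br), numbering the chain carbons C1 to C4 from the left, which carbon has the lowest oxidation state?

C1

Bonds to more-electronegative neighbours contribute +1 each, bonds to H or metals contribute −1 each, and C–C bonds contribute 0. Tallying each carbon:
C1: 1C, 3H → 0 − 3 = -3
C2: 3C, 1H → 0 − 1 = -1
C3: 3C, 1H → 0 − 1 = -1
C4: 1C, 1H, 2Br → 0 − 1 + 2 = +1
The most reduced carbon is C1 at -3.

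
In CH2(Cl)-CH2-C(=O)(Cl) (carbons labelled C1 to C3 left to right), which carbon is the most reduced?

C2

Tallying each carbon's bonds:
C1: 1C, 2H, 1Cl → 0 − 2 + 1 = -1
C2: 2C, 2H → 0 − 2 = -2
C3: 1C, 2O, 1Cl → 0 + 2 + 1 = +3
The most reduced carbon is C2 at -2.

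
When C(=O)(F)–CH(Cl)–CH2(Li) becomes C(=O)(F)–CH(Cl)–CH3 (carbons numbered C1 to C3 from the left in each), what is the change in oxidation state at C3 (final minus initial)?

0

Before: C3 has 1 bond to C, 2 bonds to H, 1 bond to Li → oxidation state -3.
After: C3 has 1 bond to C, 3 bonds to H → oxidation state -3.
Δ = -3 − (-3) = 0, so no net redox change at C3.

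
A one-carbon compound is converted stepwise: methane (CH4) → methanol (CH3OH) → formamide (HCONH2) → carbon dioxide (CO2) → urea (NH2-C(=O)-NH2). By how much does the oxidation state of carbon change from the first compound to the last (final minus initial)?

Carbon oxidation states along the series — methane: -4, methanol: -2, formamide: +2, carbon dioxide: +4, urea: +4.
Net change = +4 − (-4) = +8.

+8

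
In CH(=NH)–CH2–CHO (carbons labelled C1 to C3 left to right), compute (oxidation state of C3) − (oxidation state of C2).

C3: 1C, 1H, 2O → 0 − 1 + 2 = +1
C2: 2C, 2H → 0 − 2 = -2
Difference: +1 − (-2) = +3.

+3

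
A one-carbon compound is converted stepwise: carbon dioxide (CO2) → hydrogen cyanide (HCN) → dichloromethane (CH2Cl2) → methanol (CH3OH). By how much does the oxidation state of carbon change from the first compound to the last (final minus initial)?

-6

Carbon oxidation states along the series — carbon dioxide: +4, hydrogen cyanide: +2, dichloromethane: 0, methanol: -2.
Net change = -2 − (+4) = -6.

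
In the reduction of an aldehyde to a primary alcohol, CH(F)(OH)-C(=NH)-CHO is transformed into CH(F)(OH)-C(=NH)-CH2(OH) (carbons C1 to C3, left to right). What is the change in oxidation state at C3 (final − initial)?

Before: C3 has 1 bond to C, 1 bond to H, 2 bonds to O → oxidation state +1.
After: C3 has 1 bond to C, 2 bonds to H, 1 bond to O → oxidation state -1.
Δ = -1 − (+1) = -2, so this is a reduction at C3.

-2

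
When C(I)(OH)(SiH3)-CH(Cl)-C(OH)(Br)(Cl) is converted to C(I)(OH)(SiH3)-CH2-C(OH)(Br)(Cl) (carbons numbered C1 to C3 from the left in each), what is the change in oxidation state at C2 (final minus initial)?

Before: C2 has 2 bonds to C, 1 bond to H, 1 bond to Cl → oxidation state 0.
After: C2 has 2 bonds to C, 2 bonds to H → oxidation state -2.
Δ = -2 − (0) = -2, so this is a reduction at C2.

-2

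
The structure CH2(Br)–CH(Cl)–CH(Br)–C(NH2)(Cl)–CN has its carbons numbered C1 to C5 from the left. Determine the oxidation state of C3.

C3 has one bond to C (0), one bond to C (0), one bond to Br (+1), one bond to H (-1).
Oxidation state = 0 + 0 + 1 − 1 = 0.

0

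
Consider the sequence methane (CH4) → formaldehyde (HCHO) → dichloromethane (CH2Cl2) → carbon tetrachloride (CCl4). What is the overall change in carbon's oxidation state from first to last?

Carbon oxidation states along the series — methane: -4, formaldehyde: 0, dichloromethane: 0, carbon tetrachloride: +4.
Net change = +4 − (-4) = +8.

+8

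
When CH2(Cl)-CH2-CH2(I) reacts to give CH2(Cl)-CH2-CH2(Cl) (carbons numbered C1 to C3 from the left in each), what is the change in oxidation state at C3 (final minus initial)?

Before: C3 has 1 bond to C, 2 bonds to H, 1 bond to I → oxidation state -1.
After: C3 has 1 bond to C, 2 bonds to H, 1 bond to Cl → oxidation state -1.
Δ = -1 − (-1) = 0, so no net redox change at C3.

0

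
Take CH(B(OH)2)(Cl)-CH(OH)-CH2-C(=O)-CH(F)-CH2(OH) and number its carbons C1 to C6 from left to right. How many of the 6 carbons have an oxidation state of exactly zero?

2

Tallying each carbon's bonds:
C1: 1C, 1H, 1Cl, 1B → 0 − 1 + 1 − 1 = -1
C2: 2C, 1H, 1O → 0 − 1 + 1 = 0
C3: 2C, 2H → 0 − 2 = -2
C4: 2C, 2O → 0 + 2 = +2
C5: 2C, 1H, 1F → 0 − 1 + 1 = 0
C6: 1C, 2H, 1O → 0 − 2 + 1 = -1
2 carbons (C2, C5) meet the condition.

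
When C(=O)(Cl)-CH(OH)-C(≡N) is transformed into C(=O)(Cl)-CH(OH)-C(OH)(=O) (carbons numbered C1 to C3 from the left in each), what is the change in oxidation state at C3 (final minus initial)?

0

Before: C3 has 1 bond to C, 3 bonds to N → oxidation state +3.
After: C3 has 1 bond to C, 3 bonds to O → oxidation state +3.
Δ = +3 − (+3) = 0, so no net redox change at C3.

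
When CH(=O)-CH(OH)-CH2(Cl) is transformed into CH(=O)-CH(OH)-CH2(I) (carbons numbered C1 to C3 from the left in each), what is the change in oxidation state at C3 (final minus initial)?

Before: C3 has 1 bond to C, 2 bonds to H, 1 bond to Cl → oxidation state -1.
After: C3 has 1 bond to C, 2 bonds to H, 1 bond to I → oxidation state -1.
Δ = -1 − (-1) = 0, so no net redox change at C3.

0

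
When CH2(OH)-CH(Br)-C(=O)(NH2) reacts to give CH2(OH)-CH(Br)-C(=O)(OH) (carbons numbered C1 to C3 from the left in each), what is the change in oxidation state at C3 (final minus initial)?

0

Before: C3 has 1 bond to C, 2 bonds to O, 1 bond to N → oxidation state +3.
After: C3 has 1 bond to C, 3 bonds to O → oxidation state +3.
Δ = +3 − (+3) = 0, so no net redox change at C3.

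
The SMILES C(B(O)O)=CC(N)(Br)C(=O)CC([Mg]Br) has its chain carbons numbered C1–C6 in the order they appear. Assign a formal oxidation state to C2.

-1

C2 has a double bond to C (2×0 = 0), one bond to C (0), one bond to H (-1).
Oxidation state = 0 + 0 − 1 = -1.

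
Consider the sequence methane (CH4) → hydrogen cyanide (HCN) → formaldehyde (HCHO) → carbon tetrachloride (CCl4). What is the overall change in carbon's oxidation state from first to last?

Carbon oxidation states along the series — methane: -4, hydrogen cyanide: +2, formaldehyde: 0, carbon tetrachloride: +4.
Net change = +4 − (-4) = +8.

+8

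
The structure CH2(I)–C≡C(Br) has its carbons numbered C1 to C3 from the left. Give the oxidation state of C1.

-1

Assign +1 per bond to O/N/halogen, −1 per bond to H or an electropositive element, and 0 per bond to carbon.
C1 has one bond to C (0), one bond to H (-1), one bond to I (+1), one bond to H (-1).
Oxidation state = 0 − 1 + 1 − 1 = -1.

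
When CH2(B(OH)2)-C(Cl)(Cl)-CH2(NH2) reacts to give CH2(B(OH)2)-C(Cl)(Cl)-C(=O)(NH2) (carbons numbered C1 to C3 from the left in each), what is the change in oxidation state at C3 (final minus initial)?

Before: C3 has 1 bond to C, 2 bonds to H, 1 bond to N → oxidation state -1.
After: C3 has 1 bond to C, 2 bonds to O, 1 bond to N → oxidation state +3.
Δ = +3 − (-1) = +4, so this is an oxidation at C3.

+4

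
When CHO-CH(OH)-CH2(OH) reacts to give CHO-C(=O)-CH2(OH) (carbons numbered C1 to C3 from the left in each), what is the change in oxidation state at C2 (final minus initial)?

Before: C2 has 2 bonds to C, 1 bond to H, 1 bond to O → oxidation state 0.
After: C2 has 2 bonds to C, 2 bonds to O → oxidation state +2.
Δ = +2 − (0) = +2, so this is an oxidation at C2.

+2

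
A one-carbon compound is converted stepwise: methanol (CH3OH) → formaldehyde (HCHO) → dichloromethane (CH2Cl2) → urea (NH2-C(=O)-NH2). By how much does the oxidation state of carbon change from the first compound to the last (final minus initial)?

Carbon oxidation states along the series — methanol: -2, formaldehyde: 0, dichloromethane: 0, urea: +4.
Net change = +4 − (-2) = +6.

+6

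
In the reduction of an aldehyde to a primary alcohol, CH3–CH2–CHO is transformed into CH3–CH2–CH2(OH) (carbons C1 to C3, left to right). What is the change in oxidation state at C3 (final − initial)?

Before: C3 has 1 bond to C, 1 bond to H, 2 bonds to O → oxidation state +1.
After: C3 has 1 bond to C, 2 bonds to H, 1 bond to O → oxidation state -1.
Δ = -1 − (+1) = -2, so this is a reduction at C3.

-2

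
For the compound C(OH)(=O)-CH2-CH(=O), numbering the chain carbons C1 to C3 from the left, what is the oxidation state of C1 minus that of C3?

C1: 1C, 3O → 0 + 3 = +3
C3: 1C, 1H, 2O → 0 − 1 + 2 = +1
Difference: +3 − (+1) = +2.

+2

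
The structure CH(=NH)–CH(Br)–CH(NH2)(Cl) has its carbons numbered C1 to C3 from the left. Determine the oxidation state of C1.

Bonds to more-electronegative neighbours contribute +1 each, bonds to H or metals contribute −1 each, and C–C bonds contribute 0.
C1 has one bond to C (0), one bond to H (-1), a double bond to N (2×+1 = +2).
Oxidation state = 0 − 1 + 2 = +1.

+1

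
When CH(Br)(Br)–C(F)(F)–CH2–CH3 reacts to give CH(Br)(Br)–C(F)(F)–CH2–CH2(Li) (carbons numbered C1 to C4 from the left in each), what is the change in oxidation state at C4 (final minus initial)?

0

Before: C4 has 1 bond to C, 3 bonds to H → oxidation state -3.
After: C4 has 1 bond to C, 2 bonds to H, 1 bond to Li → oxidation state -3.
Δ = -3 − (-3) = 0, so no net redox change at C4.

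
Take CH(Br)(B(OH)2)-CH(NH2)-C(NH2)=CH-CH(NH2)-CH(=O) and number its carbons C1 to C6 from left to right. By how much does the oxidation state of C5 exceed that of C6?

-1

C5: 2C, 1H, 1N → 0 − 1 + 1 = 0
C6: 1C, 1H, 2O → 0 − 1 + 2 = +1
Difference: 0 − (+1) = -1.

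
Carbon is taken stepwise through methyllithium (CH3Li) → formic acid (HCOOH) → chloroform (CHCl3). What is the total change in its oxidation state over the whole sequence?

+6

Carbon oxidation states along the series — methyllithium: -4, formic acid: +2, chloroform: +2.
Net change = +2 − (-4) = +6.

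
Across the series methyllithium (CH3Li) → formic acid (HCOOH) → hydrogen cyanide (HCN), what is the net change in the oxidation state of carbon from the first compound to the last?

+6

Carbon oxidation states along the series — methyllithium: -4, formic acid: +2, hydrogen cyanide: +2.
Net change = +2 − (-4) = +6.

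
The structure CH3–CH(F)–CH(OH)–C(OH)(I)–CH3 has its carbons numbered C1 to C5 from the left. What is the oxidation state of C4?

C4 has one bond to C (0), one bond to C (0), one bond to O (+1), one bond to I (+1).
Oxidation state = 0 + 0 + 1 + 1 = +2.

+2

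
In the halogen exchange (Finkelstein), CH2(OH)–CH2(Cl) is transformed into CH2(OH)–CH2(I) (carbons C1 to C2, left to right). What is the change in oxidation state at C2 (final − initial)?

0

Before: C2 has 1 bond to C, 2 bonds to H, 1 bond to Cl → oxidation state -1.
After: C2 has 1 bond to C, 2 bonds to H, 1 bond to I → oxidation state -1.
Δ = -1 − (-1) = 0, so no net redox change at C2.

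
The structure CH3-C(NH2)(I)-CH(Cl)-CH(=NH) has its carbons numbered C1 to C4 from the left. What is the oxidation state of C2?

+2

C2 has one bond to C (0), one bond to C (0), one bond to N (+1), one bond to I (+1).
Oxidation state = 0 + 0 + 1 + 1 = +2.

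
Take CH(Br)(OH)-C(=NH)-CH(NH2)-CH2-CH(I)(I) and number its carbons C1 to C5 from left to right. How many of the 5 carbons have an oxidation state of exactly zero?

Tallying each carbon's bonds:
C1: 1C, 1H, 1O, 1Br → 0 − 1 + 1 + 1 = +1
C2: 2C, 2N → 0 + 2 = +2
C3: 2C, 1H, 1N → 0 − 1 + 1 = 0
C4: 2C, 2H → 0 − 2 = -2
C5: 1C, 1H, 2I → 0 − 1 + 2 = +1
1 carbon (C3) meets the condition.

1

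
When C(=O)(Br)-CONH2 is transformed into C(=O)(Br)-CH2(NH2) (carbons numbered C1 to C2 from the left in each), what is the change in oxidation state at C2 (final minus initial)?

-4

Before: C2 has 1 bond to C, 2 bonds to O, 1 bond to N → oxidation state +3.
After: C2 has 1 bond to C, 2 bonds to H, 1 bond to N → oxidation state -1.
Δ = -1 − (+3) = -4, so this is a reduction at C2.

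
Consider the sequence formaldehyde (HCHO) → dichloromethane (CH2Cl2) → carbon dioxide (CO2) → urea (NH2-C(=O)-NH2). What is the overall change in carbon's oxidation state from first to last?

+4

Carbon oxidation states along the series — formaldehyde: 0, dichloromethane: 0, carbon dioxide: +4, urea: +4.
Net change = +4 − (0) = +4.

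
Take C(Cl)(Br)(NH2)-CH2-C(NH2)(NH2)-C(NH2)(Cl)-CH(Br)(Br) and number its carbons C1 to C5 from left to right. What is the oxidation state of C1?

+3

Each bond to a more electronegative atom (O, N, halogen) counts +1, each bond to a less electronegative atom (H, metal, B, Si) counts −1, and each C–C bond counts 0.
C1 has one bond to C (0), one bond to Cl (+1), one bond to Br (+1), one bond to N (+1).
Oxidation state = 0 + 1 + 1 + 1 = +3.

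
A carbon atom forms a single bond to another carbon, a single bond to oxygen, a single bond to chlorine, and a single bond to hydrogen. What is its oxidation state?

Assign +1 per bond to O/N/halogen, −1 per bond to H or an electropositive element, and 0 per bond to carbon.
The carbon has one bond to C (0), one bond to H (-1), one bond to O (+1), one bond to Cl (+1).
Oxidation state = 0 − 1 + 1 + 1 = +1.

+1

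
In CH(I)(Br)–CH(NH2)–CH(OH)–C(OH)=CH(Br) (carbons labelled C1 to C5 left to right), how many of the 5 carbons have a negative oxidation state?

Tallying each carbon's bonds:
C1: 1C, 1H, 1Br, 1I → 0 − 1 + 1 + 1 = +1
C2: 2C, 1H, 1N → 0 − 1 + 1 = 0
C3: 2C, 1H, 1O → 0 − 1 + 1 = 0
C4: 3C, 1O → 0 + 1 = +1
C5: 2C, 1H, 1Br → 0 − 1 + 1 = 0
0 carbons meet the condition.

0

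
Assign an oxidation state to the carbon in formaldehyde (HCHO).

Count +1 for every bond to an atom more electronegative than carbon and −1 for every bond to one less electronegative; C–C bonds are 0.
The carbon has one bond to H (-1), one bond to H (-1), a double bond to O (2×+1 = +2).
Oxidation state = -1 − 1 + 2 = 0.

0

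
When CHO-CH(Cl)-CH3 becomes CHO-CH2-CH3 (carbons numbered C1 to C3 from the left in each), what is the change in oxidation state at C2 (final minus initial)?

-2

Before: C2 has 2 bonds to C, 1 bond to H, 1 bond to Cl → oxidation state 0.
After: C2 has 2 bonds to C, 2 bonds to H → oxidation state -2.
Δ = -2 − (0) = -2, so this is a reduction at C2.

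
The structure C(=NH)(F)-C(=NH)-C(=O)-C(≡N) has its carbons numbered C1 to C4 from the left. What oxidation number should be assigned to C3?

Each bond to a more electronegative atom (O, N, halogen) counts +1, each bond to a less electronegative atom (H, metal, B, Si) counts −1, and each C–C bond counts 0.
C3 has one bond to C (0), one bond to C (0), a double bond to O (2×+1 = +2).
Oxidation state = 0 + 0 + 2 = +2.

+2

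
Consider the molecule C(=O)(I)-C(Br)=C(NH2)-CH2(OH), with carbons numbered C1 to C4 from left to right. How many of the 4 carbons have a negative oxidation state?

1

Each bond to a more electronegative atom (O, N, halogen) counts +1, each bond to a less electronegative atom (H, metal, B, Si) counts −1, and each C–C bond counts 0. Tallying each carbon:
C1: 1C, 2O, 1I → 0 + 2 + 1 = +3
C2: 3C, 1Br → 0 + 1 = +1
C3: 3C, 1N → 0 + 1 = +1
C4: 1C, 2H, 1O → 0 − 2 + 1 = -1
1 carbon (C4) meets the condition.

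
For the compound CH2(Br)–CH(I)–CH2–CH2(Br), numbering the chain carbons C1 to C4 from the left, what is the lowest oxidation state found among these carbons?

-2

Each bond to a more electronegative atom (O, N, halogen) counts +1, each bond to a less electronegative atom (H, metal, B, Si) counts −1, and each C–C bond counts 0. Tallying each carbon:
C1: 1C, 2H, 1Br → 0 − 2 + 1 = -1
C2: 2C, 1H, 1I → 0 − 1 + 1 = 0
C3: 2C, 2H → 0 − 2 = -2
C4: 1C, 2H, 1Br → 0 − 2 + 1 = -1
The lowest value is -2.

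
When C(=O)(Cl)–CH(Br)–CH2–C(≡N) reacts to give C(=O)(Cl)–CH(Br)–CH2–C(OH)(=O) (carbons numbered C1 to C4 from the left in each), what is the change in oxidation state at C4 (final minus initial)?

Before: C4 has 1 bond to C, 3 bonds to N → oxidation state +3.
After: C4 has 1 bond to C, 3 bonds to O → oxidation state +3.
Δ = +3 − (+3) = 0, so no net redox change at C4.

0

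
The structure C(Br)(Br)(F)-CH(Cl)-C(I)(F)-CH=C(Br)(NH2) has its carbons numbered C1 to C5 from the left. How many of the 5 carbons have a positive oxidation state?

3

Tallying each carbon's bonds:
C1: 1C, 1F, 2Br → 0 + 1 + 2 = +3
C2: 2C, 1H, 1Cl → 0 − 1 + 1 = 0
C3: 2C, 1F, 1I → 0 + 1 + 1 = +2
C4: 3C, 1H → 0 − 1 = -1
C5: 2C, 1N, 1Br → 0 + 1 + 1 = +2
3 carbons (C1, C3, C5) meet the condition.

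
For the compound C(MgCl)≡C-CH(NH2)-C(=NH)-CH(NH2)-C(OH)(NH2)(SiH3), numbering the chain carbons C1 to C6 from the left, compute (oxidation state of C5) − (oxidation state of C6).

C5: 2C, 1H, 1N → 0 − 1 + 1 = 0
C6: 1C, 1O, 1N, 1Si → 0 + 1 + 1 − 1 = +1
Difference: 0 − (+1) = -1.

-1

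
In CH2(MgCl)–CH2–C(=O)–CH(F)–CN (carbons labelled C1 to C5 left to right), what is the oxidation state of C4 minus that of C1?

+3

C4: 2C, 1H, 1F → 0 − 1 + 1 = 0
C1: 1C, 2H, 1Mg → 0 − 2 − 1 = -3
Difference: 0 − (-3) = +3.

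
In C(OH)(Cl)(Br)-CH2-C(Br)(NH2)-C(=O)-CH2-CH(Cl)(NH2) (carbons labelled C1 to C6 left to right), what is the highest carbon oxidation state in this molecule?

Assign +1 per bond to O/N/halogen, −1 per bond to H or an electropositive element, and 0 per bond to carbon. Tallying each carbon:
C1: 1C, 1O, 1Cl, 1Br → 0 + 1 + 1 + 1 = +3
C2: 2C, 2H → 0 − 2 = -2
C3: 2C, 1N, 1Br → 0 + 1 + 1 = +2
C4: 2C, 2O → 0 + 2 = +2
C5: 2C, 2H → 0 − 2 = -2
C6: 1C, 1H, 1N, 1Cl → 0 − 1 + 1 + 1 = +1
The highest value is +3.

+3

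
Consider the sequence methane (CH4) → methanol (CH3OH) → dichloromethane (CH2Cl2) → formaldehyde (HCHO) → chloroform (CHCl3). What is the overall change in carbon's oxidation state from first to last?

+6

Carbon oxidation states along the series — methane: -4, methanol: -2, dichloromethane: 0, formaldehyde: 0, chloroform: +2.
Net change = +2 − (-4) = +6.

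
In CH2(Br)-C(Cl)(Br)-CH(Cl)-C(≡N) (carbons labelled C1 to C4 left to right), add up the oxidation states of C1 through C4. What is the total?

Each bond to a more electronegative atom (O, N, halogen) counts +1, each bond to a less electronegative atom (H, metal, B, Si) counts −1, and each C–C bond counts 0. Tallying each carbon:
C1: 1C, 2H, 1Br → 0 − 2 + 1 = -1
C2: 2C, 1Cl, 1Br → 0 + 1 + 1 = +2
C3: 2C, 1H, 1Cl → 0 − 1 + 1 = 0
C4: 1C, 3N → 0 + 3 = +3
Sum = -1 + 2 + 0 + 3 = +4.

+4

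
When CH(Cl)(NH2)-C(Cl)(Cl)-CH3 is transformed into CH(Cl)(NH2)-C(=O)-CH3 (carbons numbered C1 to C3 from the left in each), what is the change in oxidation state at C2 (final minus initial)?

0

Before: C2 has 2 bonds to C, 2 bonds to Cl → oxidation state +2.
After: C2 has 2 bonds to C, 2 bonds to O → oxidation state +2.
Δ = +2 − (+2) = 0, so no net redox change at C2.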